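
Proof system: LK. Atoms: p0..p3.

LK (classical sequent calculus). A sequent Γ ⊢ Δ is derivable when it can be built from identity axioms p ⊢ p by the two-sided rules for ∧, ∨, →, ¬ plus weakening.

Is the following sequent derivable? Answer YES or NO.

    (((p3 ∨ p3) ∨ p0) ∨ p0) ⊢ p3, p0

Proof tree:
[∨L] (((p3 ∨ p3) ∨ p0) ∨ p0) ⊢ p3, p0
  [∨L] ((p3 ∨ p3) ∨ p0) ⊢ p3, p0
    [∨L] (p3 ∨ p3) ⊢ p3
      [Ax] p3 ⊢ p3
      [Ax] p3 ⊢ p3
    [Ax] p0 ⊢ p0
  [Ax] p0 ⊢ p0

Result: YES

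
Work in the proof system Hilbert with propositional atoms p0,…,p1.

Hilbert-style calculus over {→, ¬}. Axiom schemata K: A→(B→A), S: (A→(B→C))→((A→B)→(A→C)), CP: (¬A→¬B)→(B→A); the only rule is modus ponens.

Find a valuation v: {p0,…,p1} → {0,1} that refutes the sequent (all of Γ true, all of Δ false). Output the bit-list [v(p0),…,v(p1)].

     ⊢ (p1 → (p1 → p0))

Truth-table refutation:
  v=00: Γ:[] Δ:[(p1 → (p1 → p0))=T] refutes=False
  v=01: Γ:[] Δ:[(p1 → (p1 → p0))=F] refutes=True  ← countermodel

Result: [0, 1]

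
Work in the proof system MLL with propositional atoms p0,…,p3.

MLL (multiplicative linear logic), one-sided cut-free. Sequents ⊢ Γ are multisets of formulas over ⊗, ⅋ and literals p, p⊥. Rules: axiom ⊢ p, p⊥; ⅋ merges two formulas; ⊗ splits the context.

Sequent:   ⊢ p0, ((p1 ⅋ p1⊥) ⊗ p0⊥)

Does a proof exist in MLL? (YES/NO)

Derivation trace:
[⊗]  ⊢ p0, ((p1 ⅋ p1⊥) ⊗ p0⊥)
  [⅋]  ⊢ (p1 ⅋ p1⊥)
    [Ax]  ⊢ p1, p1⊥
  [Ax]  ⊢ p0, p0⊥

Result: YES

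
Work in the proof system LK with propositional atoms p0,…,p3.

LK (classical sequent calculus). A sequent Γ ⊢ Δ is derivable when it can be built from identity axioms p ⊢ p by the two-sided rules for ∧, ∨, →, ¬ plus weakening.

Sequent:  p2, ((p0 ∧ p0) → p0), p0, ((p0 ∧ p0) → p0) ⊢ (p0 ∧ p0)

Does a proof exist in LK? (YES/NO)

Derivation trace:
[→L] p2, ((p0 ∧ p0) → p0), p0, ((p0 ∧ p0) → p0) ⊢ (p0 ∧ p0)
  [→L] p2, p0, ((p0 ∧ p0) → p0) ⊢ (p0 ∧ p0)
    [∧R] p2, p0 ⊢ (p0 ∧ p0)
      [WL] p0, p2 ⊢ p0
        [Ax] p0 ⊢ p0
      [Ax] p0 ⊢ p0
    [∧R] p2, p0 ⊢ (p0 ∧ p0)
      [WL] p0, p2 ⊢ p0
        [Ax] p0 ⊢ p0
      [Ax] p0 ⊢ p0
  [∧R] p2, p0 ⊢ (p0 ∧ p0)
    [WL] p0, p2 ⊢ p0
      [Ax] p0 ⊢ p0
    [Ax] p0 ⊢ p0

Result: YES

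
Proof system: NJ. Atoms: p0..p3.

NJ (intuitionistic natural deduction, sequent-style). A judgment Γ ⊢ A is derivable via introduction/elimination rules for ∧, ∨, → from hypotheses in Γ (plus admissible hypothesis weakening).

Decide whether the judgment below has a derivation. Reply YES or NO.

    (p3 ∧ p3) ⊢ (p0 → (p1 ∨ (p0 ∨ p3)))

Proof tree:
[→I] (p3 ∧ p3) ⊢ (p0 → (p1 ∨ (p0 ∨ p3)))
  [∨I₂] p0, (p3 ∧ p3) ⊢ (p1 ∨ (p0 ∨ p3))
    [∨I₁] p0, (p3 ∧ p3) ⊢ (p0 ∨ p3)
      [Wk] p0, (p3 ∧ p3) ⊢ p0
        [Ax] p0 ⊢ p0

Result: YES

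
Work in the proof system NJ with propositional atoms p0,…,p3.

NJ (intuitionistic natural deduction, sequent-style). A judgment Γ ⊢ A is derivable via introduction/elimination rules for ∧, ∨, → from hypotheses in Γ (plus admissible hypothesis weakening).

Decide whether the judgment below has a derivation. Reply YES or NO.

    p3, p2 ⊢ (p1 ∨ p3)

Proof tree:
[∨I₂] p3, p2 ⊢ (p1 ∨ p3)
  [Wk] p3, p2 ⊢ p3
    [Ax] p3 ⊢ p3

Result: YES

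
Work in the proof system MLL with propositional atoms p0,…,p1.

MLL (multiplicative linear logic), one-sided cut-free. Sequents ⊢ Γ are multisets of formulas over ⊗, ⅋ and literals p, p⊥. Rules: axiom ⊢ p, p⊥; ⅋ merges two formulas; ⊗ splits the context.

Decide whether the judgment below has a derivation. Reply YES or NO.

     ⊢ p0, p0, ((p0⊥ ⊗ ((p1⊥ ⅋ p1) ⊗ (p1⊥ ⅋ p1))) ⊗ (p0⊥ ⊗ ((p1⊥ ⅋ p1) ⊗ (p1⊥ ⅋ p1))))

Proof tree:
[⊗]  ⊢ p0, p0, ((p0⊥ ⊗ ((p1⊥ ⅋ p1) ⊗ (p1⊥ ⅋ p1))) ⊗ (p0⊥ ⊗ ((p1⊥ ⅋ p1) ⊗ (p1⊥ ⅋ p1))))
  [⊗]  ⊢ p0, (p0⊥ ⊗ ((p1⊥ ⅋ p1) ⊗ (p1⊥ ⅋ p1)))
    [Ax]  ⊢ p0, p0⊥
    [⊗]  ⊢ ((p1⊥ ⅋ p1) ⊗ (p1⊥ ⅋ p1))
      [⅋]  ⊢ (p1⊥ ⅋ p1)
        [Ax]  ⊢ p1, p1⊥
      [⅋]  ⊢ (p1⊥ ⅋ p1)
        [Ax]  ⊢ p1, p1⊥
  [⊗]  ⊢ p0, (p0⊥ ⊗ ((p1⊥ ⅋ p1) ⊗ (p1⊥ ⅋ p1)))
    [Ax]  ⊢ p0, p0⊥
    [⊗]  ⊢ ((p1⊥ ⅋ p1) ⊗ (p1⊥ ⅋ p1))
      [⅋]  ⊢ (p1⊥ ⅋ p1)
        [Ax]  ⊢ p1, p1⊥
      [⅋]  ⊢ (p1⊥ ⅋ p1)
        [Ax]  ⊢ p1, p1⊥

Result: YES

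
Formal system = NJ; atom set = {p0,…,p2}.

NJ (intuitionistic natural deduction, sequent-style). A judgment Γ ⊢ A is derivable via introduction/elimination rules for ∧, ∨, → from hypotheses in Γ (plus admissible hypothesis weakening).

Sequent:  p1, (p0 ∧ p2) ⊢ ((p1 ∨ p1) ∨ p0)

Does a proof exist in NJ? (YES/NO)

Derivation trace:
[∨I₁] p1, (p0 ∧ p2) ⊢ ((p1 ∨ p1) ∨ p0)
  [∨I₁] p1, (p0 ∧ p2) ⊢ (p1 ∨ p1)
    [Wk] p1, (p0 ∧ p2) ⊢ p1
      [Ax] p1 ⊢ p1

Result: YES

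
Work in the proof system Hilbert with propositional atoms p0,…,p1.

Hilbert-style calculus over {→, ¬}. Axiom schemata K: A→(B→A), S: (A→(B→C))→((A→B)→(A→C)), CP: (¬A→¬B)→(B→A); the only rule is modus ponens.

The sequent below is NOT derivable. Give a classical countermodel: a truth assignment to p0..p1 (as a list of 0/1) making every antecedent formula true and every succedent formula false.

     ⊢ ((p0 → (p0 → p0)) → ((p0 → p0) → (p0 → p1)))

Search for a countermodel by truth-table:
  v=00: Γ:[] Δ:[((p0 → (p0 → p0)) → ((p0 → p0) → (p0 → p1)))=T] refutes=False
  v=01: Γ:[] Δ:[((p0 → (p0 → p0)) → ((p0 → p0) → (p0 → p1)))=T] refutes=False
  v=10: Γ:[] Δ:[((p0 → (p0 → p0)) → ((p0 → p0) → (p0 → p1)))=F] refutes=True  ← countermodel

Result: [1, 0]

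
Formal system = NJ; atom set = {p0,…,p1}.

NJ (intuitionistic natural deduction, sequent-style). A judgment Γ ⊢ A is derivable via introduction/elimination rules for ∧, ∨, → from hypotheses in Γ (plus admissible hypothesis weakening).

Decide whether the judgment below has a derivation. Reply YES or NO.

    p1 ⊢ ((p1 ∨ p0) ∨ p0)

Proof tree:
[∨I₁] p1 ⊢ ((p1 ∨ p0) ∨ p0)
  [∨I₁] p1 ⊢ (p1 ∨ p0)
    [Ax] p1 ⊢ p1

Result: YES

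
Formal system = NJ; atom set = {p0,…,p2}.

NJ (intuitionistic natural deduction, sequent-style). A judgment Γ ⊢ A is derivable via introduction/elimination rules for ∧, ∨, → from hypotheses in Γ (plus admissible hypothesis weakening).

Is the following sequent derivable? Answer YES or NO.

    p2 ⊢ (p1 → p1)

Proof tree:
[Wk] p2 ⊢ (p1 → p1)
  [→I]  ⊢ (p1 → p1)
    [Ax] p1 ⊢ p1

Result: YES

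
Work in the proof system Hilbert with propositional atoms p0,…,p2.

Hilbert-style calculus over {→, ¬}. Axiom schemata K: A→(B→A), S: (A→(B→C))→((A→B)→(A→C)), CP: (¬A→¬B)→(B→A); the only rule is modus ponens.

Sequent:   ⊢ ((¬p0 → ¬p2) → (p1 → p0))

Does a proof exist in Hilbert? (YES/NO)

Enumerate valuations to refute Γ ⊢ Δ:
  v=000: Γ:[] Δ:[((¬p0 → ¬p2) → (p1 → p0))=T] refutes=False
  v=001: Γ:[] Δ:[((¬p0 → ¬p2) → (p1 → p0))=T] refutes=False
  v=010: Γ:[] Δ:[((¬p0 → ¬p2) → (p1 → p0))=F] refutes=True  ← countermodel

Result: NO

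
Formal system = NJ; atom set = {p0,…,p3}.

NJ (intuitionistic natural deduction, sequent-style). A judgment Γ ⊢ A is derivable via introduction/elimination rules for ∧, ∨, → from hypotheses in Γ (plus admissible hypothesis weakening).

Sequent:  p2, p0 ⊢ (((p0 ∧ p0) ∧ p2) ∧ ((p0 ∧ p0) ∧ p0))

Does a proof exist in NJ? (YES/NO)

Derivation (root first):
[∧I] p2, p0 ⊢ (((p0 ∧ p0) ∧ p2) ∧ ((p0 ∧ p0) ∧ p0))
  [∧I] p2, p0 ⊢ ((p0 ∧ p0) ∧ p2)
    [∧I] p0 ⊢ (p0 ∧ p0)
      [Ax] p0 ⊢ p0
      [Ax] p0 ⊢ p0
    [Ax] p2 ⊢ p2
  [∧I] p0 ⊢ ((p0 ∧ p0) ∧ p0)
    [∧I] p0 ⊢ (p0 ∧ p0)
      [Ax] p0 ⊢ p0
      [Ax] p0 ⊢ p0
    [Ax] p0 ⊢ p0

Result: YES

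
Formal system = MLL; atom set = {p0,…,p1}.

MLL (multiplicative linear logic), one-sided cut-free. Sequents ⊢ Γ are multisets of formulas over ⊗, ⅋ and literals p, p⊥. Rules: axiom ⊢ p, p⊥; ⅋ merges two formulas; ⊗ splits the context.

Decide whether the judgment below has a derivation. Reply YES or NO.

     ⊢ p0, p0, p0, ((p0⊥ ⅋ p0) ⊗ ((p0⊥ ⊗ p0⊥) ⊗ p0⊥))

Derivation trace:
[⊗]  ⊢ p0, p0, p0, ((p0⊥ ⅋ p0) ⊗ ((p0⊥ ⊗ p0⊥) ⊗ p0⊥))
  [⅋]  ⊢ (p0⊥ ⅋ p0)
    [Ax]  ⊢ p0, p0⊥
  [⊗]  ⊢ p0, p0, p0, ((p0⊥ ⊗ p0⊥) ⊗ p0⊥)
    [⊗]  ⊢ p0, p0, (p0⊥ ⊗ p0⊥)
      [Ax]  ⊢ p0, p0⊥
      [Ax]  ⊢ p0, p0⊥
    [Ax]  ⊢ p0, p0⊥

Result: YES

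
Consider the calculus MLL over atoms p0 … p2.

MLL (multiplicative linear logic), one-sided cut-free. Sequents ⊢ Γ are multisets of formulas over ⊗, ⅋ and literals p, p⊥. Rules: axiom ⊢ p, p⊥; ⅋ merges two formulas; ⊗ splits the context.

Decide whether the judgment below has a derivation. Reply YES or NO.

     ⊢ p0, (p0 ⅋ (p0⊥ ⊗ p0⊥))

Derivation (root first):
[⅋]  ⊢ p0, (p0 ⅋ (p0⊥ ⊗ p0⊥))
  [⊗]  ⊢ p0, p0, (p0⊥ ⊗ p0⊥)
    [Ax]  ⊢ p0, p0⊥
    [Ax]  ⊢ p0, p0⊥

Result: YES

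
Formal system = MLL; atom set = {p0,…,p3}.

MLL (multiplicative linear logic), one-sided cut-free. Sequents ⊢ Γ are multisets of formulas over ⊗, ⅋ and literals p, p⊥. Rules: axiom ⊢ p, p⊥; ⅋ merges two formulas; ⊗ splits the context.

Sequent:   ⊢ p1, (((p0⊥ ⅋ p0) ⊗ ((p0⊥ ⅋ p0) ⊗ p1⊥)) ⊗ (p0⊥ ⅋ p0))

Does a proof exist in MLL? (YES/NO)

Derivation trace:
[⊗]  ⊢ p1, (((p0⊥ ⅋ p0) ⊗ ((p0⊥ ⅋ p0) ⊗ p1⊥)) ⊗ (p0⊥ ⅋ p0))
  [⊗]  ⊢ p1, ((p0⊥ ⅋ p0) ⊗ ((p0⊥ ⅋ p0) ⊗ p1⊥))
    [⅋]  ⊢ (p0⊥ ⅋ p0)
      [Ax]  ⊢ p0, p0⊥
    [⊗]  ⊢ p1, ((p0⊥ ⅋ p0) ⊗ p1⊥)
      [⅋]  ⊢ (p0⊥ ⅋ p0)
        [Ax]  ⊢ p0, p0⊥
      [Ax]  ⊢ p1, p1⊥
  [⅋]  ⊢ (p0⊥ ⅋ p0)
    [Ax]  ⊢ p0, p0⊥

Result: YES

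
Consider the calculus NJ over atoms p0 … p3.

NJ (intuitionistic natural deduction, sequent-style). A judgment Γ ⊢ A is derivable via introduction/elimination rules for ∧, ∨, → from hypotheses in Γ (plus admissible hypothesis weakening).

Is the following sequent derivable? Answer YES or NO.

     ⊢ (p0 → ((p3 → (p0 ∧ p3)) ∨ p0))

Proof tree:
[→I]  ⊢ (p0 → ((p3 → (p0 ∧ p3)) ∨ p0))
  [∨I₁] p0 ⊢ ((p3 → (p0 ∧ p3)) ∨ p0)
    [→I] p0 ⊢ (p3 → (p0 ∧ p3))
      [∧I] p3, p0 ⊢ (p0 ∧ p3)
        [Ax] p0 ⊢ p0
        [Ax] p3 ⊢ p3

Result: YES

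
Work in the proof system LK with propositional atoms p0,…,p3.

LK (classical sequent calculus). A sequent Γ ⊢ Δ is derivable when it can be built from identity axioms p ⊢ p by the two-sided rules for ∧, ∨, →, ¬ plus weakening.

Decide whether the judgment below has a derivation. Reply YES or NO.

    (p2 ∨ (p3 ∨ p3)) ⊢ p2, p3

Proof tree:
[∨L] (p2 ∨ (p3 ∨ p3)) ⊢ p2, p3
  [Ax] p2 ⊢ p2
  [∨L] (p3 ∨ p3) ⊢ p3
    [Ax] p3 ⊢ p3
    [Ax] p3 ⊢ p3

Result: YES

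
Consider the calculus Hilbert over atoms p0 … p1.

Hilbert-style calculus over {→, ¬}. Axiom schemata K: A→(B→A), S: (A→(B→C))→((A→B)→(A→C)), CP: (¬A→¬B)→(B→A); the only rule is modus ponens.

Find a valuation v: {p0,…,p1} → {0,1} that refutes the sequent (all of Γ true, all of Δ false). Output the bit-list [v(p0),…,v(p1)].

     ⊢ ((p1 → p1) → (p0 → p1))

Truth-table refutation:
  v=00: Γ:[] Δ:[((p1 → p1) → (p0 → p1))=T] refutes=False
  v=01: Γ:[] Δ:[((p1 → p1) → (p0 → p1))=T] refutes=False
  v=10: Γ:[] Δ:[((p1 → p1) → (p0 → p1))=F] refutes=True  ← countermodel

Result: [1, 0]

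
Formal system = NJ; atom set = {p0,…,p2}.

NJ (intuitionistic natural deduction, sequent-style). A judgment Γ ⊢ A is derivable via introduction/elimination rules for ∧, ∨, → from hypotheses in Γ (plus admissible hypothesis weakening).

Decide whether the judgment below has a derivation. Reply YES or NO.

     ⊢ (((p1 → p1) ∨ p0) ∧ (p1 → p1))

Derivation (root first):
[∧I]  ⊢ (((p1 → p1) ∨ p0) ∧ (p1 → p1))
  [∨I₁]  ⊢ ((p1 → p1) ∨ p0)
    [→I]  ⊢ (p1 → p1)
      [Ax] p1 ⊢ p1
  [→I]  ⊢ (p1 → p1)
    [Ax] p1 ⊢ p1

Result: YES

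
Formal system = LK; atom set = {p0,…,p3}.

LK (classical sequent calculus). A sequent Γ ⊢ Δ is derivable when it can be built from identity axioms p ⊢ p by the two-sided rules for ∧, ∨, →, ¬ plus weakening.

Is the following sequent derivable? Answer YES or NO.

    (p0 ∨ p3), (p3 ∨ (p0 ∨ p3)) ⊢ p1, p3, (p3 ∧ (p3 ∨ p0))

Search for a countermodel by truth-table:
  v=0000: Γ:[(p0 ∨ p3)=F, (p3 ∨ (p0 ∨ p3))=F] Δ:[p1=F, p3=F, (p3 ∧ (p3 ∨ p0))=F] refutes=False
  v=0001: Γ:[(p0 ∨ p3)=T, (p3 ∨ (p0 ∨ p3))=T] Δ:[p1=F, p3=T, (p3 ∧ (p3 ∨ p0))=T] refutes=False
  v=0010: Γ:[(p0 ∨ p3)=F, (p3 ∨ (p0 ∨ p3))=F] Δ:[p1=F, p3=F, (p3 ∧ (p3 ∨ p0))=F] refutes=False
  v=0011: Γ:[(p0 ∨ p3)=T, (p3 ∨ (p0 ∨ p3))=T] Δ:[p1=F, p3=T, (p3 ∧ (p3 ∨ p0))=T] refutes=False
  v=0100: Γ:[(p0 ∨ p3)=F, (p3 ∨ (p0 ∨ p3))=F] Δ:[p1=T, p3=F, (p3 ∧ (p3 ∨ p0))=F] refutes=False
  v=0101: Γ:[(p0 ∨ p3)=T, (p3 ∨ (p0 ∨ p3))=T] Δ:[p1=T, p3=T, (p3 ∧ (p3 ∨ p0))=T] refutes=False
  v=0110: Γ:[(p0 ∨ p3)=F, (p3 ∨ (p0 ∨ p3))=F] Δ:[p1=T, p3=F, (p3 ∧ (p3 ∨ p0))=F] refutes=False
  v=0111: Γ:[(p0 ∨ p3)=T, (p3 ∨ (p0 ∨ p3))=T] Δ:[p1=T, p3=T, (p3 ∧ (p3 ∨ p0))=T] refutes=False
  v=1000: Γ:[(p0 ∨ p3)=T, (p3 ∨ (p0 ∨ p3))=T] Δ:[p1=F, p3=F, (p3 ∧ (p3 ∨ p0))=F] refutes=True  ← countermodel

Result: NO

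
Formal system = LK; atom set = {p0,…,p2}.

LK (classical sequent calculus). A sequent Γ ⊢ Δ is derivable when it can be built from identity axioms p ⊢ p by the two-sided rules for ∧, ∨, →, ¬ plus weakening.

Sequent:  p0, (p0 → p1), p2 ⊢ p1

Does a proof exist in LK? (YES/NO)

Derivation (root first):
[WL] p0, (p0 → p1), p2 ⊢ p1
  [→L] p0, (p0 → p1) ⊢ p1
    [Ax] p0 ⊢ p0
    [Ax] p1 ⊢ p1

Result: YES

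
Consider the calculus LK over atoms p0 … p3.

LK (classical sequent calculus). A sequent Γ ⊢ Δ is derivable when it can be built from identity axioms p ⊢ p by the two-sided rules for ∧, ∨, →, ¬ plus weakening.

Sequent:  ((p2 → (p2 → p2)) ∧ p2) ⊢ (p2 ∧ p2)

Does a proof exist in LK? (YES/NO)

Proof tree:
[∧L] ((p2 → (p2 → p2)) ∧ p2) ⊢ (p2 ∧ p2)
  [∧R] p2, (p2 → (p2 → p2)) ⊢ (p2 ∧ p2)
    [→L] p2, (p2 → (p2 → p2)) ⊢ p2
      [Ax] p2 ⊢ p2
      [→L] p2, (p2 → p2) ⊢ p2
        [Ax] p2 ⊢ p2
        [Ax] p2 ⊢ p2
    [Ax] p2 ⊢ p2

Result: YES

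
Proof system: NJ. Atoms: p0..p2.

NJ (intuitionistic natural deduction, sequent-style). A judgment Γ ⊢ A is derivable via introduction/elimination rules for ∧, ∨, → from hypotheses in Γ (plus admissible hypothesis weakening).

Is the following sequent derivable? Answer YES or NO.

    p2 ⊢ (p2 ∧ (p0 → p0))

Derivation trace:
[∧I] p2 ⊢ (p2 ∧ (p0 → p0))
  [Ax] p2 ⊢ p2
  [→I]  ⊢ (p0 → p0)
    [Ax] p0 ⊢ p0

Result: YES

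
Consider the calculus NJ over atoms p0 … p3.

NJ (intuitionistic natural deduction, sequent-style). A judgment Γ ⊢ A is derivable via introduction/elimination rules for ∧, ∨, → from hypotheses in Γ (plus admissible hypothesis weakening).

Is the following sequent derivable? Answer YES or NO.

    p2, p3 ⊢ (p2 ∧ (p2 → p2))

Proof tree:
[∧I] p2, p3 ⊢ (p2 ∧ (p2 → p2))
  [Ax] p2 ⊢ p2
  [Wk] p3 ⊢ (p2 → p2)
    [→I]  ⊢ (p2 → p2)
      [Ax] p2 ⊢ p2

Result: YES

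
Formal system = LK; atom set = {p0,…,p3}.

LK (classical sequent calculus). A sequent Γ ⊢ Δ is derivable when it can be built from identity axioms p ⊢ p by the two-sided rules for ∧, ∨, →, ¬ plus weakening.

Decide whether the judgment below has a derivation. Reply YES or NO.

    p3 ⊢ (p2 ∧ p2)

Enumerate valuations to refute Γ ⊢ Δ:
  v=0000: Γ:[p3=F] Δ:[(p2 ∧ p2)=F] refutes=False
  v=0001: Γ:[p3=T] Δ:[(p2 ∧ p2)=F] refutes=True  ← countermodel

Result: NO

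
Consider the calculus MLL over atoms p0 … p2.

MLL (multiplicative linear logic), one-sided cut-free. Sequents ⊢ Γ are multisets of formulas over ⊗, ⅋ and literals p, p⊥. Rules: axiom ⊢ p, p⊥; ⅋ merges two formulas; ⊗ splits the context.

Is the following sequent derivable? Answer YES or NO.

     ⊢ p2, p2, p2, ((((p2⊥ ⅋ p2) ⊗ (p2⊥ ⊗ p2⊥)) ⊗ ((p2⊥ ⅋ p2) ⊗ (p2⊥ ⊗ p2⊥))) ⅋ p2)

Derivation trace:
[⅋]  ⊢ p2, p2, p2, ((((p2⊥ ⅋ p2) ⊗ (p2⊥ ⊗ p2⊥)) ⊗ ((p2⊥ ⅋ p2) ⊗ (p2⊥ ⊗ p2⊥))) ⅋ p2)
  [⊗]  ⊢ p2, p2, p2, p2, (((p2⊥ ⅋ p2) ⊗ (p2⊥ ⊗ p2⊥)) ⊗ ((p2⊥ ⅋ p2) ⊗ (p2⊥ ⊗ p2⊥)))
    [⊗]  ⊢ p2, p2, ((p2⊥ ⅋ p2) ⊗ (p2⊥ ⊗ p2⊥))
      [⅋]  ⊢ (p2⊥ ⅋ p2)
        [Ax]  ⊢ p2, p2⊥
      [⊗]  ⊢ p2, p2, (p2⊥ ⊗ p2⊥)
        [Ax]  ⊢ p2, p2⊥
        [Ax]  ⊢ p2, p2⊥
    [⊗]  ⊢ p2, p2, ((p2⊥ ⅋ p2) ⊗ (p2⊥ ⊗ p2⊥))
      [⅋]  ⊢ (p2⊥ ⅋ p2)
        [Ax]  ⊢ p2, p2⊥
      [⊗]  ⊢ p2, p2, (p2⊥ ⊗ p2⊥)
        [Ax]  ⊢ p2, p2⊥
        [Ax]  ⊢ p2, p2⊥

Result: YES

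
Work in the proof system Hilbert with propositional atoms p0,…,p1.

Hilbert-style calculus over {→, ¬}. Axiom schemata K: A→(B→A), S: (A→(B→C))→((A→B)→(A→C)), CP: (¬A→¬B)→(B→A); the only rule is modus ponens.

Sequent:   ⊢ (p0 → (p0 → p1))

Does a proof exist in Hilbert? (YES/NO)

Truth-table refutation:
  v=00: Γ:[] Δ:[(p0 → (p0 → p1))=T] refutes=False
  v=01: Γ:[] Δ:[(p0 → (p0 → p1))=T] refutes=False
  v=10: Γ:[] Δ:[(p0 → (p0 → p1))=F] refutes=True  ← countermodel

Result: NO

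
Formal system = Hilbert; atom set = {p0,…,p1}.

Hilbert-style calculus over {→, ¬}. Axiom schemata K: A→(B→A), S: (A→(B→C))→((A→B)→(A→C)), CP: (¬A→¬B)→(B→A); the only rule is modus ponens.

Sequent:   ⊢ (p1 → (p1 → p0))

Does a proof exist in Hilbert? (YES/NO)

Enumerate valuations to refute Γ ⊢ Δ:
  v=00: Γ:[] Δ:[(p1 → (p1 → p0))=T] refutes=False
  v=01: Γ:[] Δ:[(p1 → (p1 → p0))=F] refutes=True  ← countermodel

Result: NO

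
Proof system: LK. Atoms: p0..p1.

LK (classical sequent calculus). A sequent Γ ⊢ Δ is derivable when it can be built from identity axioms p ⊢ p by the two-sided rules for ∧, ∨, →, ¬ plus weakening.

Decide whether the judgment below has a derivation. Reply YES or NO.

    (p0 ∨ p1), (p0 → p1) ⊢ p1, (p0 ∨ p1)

Derivation (root first):
[→L] (p0 ∨ p1), (p0 → p1) ⊢ p1, (p0 ∨ p1)
  [∨L] (p0 ∨ p1) ⊢ p1, p0
    [Ax] p0 ⊢ p0
    [WR] p1 ⊢ p1, p0
      [Ax] p1 ⊢ p1
  [∨R] p1 ⊢ (p0 ∨ p1)
    [WR] p1 ⊢ p1, p0
      [Ax] p1 ⊢ p1

Result: YES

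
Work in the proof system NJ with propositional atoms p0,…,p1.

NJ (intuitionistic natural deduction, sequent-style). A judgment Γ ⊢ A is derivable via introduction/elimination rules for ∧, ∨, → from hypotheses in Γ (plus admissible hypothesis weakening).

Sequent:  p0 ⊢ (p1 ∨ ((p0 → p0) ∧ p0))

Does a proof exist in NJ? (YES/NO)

Derivation trace:
[∨I₂] p0 ⊢ (p1 ∨ ((p0 → p0) ∧ p0))
  [∧I] p0 ⊢ ((p0 → p0) ∧ p0)
    [→I]  ⊢ (p0 → p0)
      [Ax] p0 ⊢ p0
    [Ax] p0 ⊢ p0

Result: YES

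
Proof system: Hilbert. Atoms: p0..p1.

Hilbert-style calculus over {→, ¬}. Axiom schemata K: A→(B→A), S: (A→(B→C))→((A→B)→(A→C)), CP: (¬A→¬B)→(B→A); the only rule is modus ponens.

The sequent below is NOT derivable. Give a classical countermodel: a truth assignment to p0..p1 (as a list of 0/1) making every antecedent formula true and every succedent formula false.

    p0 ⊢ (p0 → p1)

Truth-table refutation:
  v=00: Γ:[p0=F] Δ:[(p0 → p1)=T] refutes=False
  v=01: Γ:[p0=F] Δ:[(p0 → p1)=T] refutes=False
  v=10: Γ:[p0=T] Δ:[(p0 → p1)=F] refutes=True  ← countermodel

Result: [1, 0]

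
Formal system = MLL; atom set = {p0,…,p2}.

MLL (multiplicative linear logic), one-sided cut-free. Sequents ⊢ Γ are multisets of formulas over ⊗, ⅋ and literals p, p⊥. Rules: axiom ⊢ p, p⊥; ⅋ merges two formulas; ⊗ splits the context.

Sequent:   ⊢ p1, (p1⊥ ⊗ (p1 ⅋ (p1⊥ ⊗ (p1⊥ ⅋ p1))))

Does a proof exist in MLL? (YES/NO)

Derivation trace:
[⊗]  ⊢ p1, (p1⊥ ⊗ (p1 ⅋ (p1⊥ ⊗ (p1⊥ ⅋ p1))))
  [Ax]  ⊢ p1, p1⊥
  [⅋]  ⊢ (p1 ⅋ (p1⊥ ⊗ (p1⊥ ⅋ p1)))
    [⊗]  ⊢ p1, (p1⊥ ⊗ (p1⊥ ⅋ p1))
      [Ax]  ⊢ p1, p1⊥
      [⅋]  ⊢ (p1⊥ ⅋ p1)
        [Ax]  ⊢ p1, p1⊥

Result: YES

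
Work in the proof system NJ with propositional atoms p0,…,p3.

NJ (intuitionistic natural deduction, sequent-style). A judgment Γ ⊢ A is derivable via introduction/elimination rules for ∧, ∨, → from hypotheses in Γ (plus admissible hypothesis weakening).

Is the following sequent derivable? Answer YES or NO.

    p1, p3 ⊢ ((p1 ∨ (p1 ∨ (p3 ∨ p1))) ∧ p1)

Derivation (root first):
[∧I] p1, p3 ⊢ ((p1 ∨ (p1 ∨ (p3 ∨ p1))) ∧ p1)
  [∨I₂] p3 ⊢ (p1 ∨ (p1 ∨ (p3 ∨ p1)))
    [∨I₂] p3 ⊢ (p1 ∨ (p3 ∨ p1))
      [∨I₁] p3 ⊢ (p3 ∨ p1)
        [Ax] p3 ⊢ p3
  [Ax] p1 ⊢ p1

Result: YES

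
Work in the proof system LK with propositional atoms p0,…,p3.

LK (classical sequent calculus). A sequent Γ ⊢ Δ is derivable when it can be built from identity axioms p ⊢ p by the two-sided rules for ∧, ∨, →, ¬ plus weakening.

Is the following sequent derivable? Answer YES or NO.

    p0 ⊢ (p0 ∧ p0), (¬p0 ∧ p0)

Derivation (root first):
[∧R] p0 ⊢ (p0 ∧ p0), (¬p0 ∧ p0)
  [¬R]  ⊢ (p0 ∧ p0), ¬p0
    [∧R] p0 ⊢ (p0 ∧ p0)
      [Ax] p0 ⊢ p0
      [Ax] p0 ⊢ p0
  [Ax] p0 ⊢ p0

Result: YES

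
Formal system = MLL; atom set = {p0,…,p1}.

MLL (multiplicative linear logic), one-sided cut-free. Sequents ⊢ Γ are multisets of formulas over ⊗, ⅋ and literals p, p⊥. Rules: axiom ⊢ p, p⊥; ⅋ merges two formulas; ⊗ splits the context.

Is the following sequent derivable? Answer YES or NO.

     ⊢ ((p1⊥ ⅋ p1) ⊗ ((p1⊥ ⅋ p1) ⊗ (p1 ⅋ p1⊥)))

Derivation trace:
[⊗]  ⊢ ((p1⊥ ⅋ p1) ⊗ ((p1⊥ ⅋ p1) ⊗ (p1 ⅋ p1⊥)))
  [⅋]  ⊢ (p1⊥ ⅋ p1)
    [Ax]  ⊢ p1, p1⊥
  [⊗]  ⊢ ((p1⊥ ⅋ p1) ⊗ (p1 ⅋ p1⊥))
    [⅋]  ⊢ (p1⊥ ⅋ p1)
      [Ax]  ⊢ p1, p1⊥
    [⅋]  ⊢ (p1 ⅋ p1⊥)
      [Ax]  ⊢ p1, p1⊥

Result: YES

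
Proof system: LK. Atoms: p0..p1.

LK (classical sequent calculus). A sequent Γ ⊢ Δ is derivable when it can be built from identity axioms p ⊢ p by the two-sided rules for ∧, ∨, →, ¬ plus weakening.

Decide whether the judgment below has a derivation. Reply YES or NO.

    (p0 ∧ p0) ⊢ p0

Proof tree:
[∧L] (p0 ∧ p0) ⊢ p0
  [WL] p0, p0 ⊢ p0
    [Ax] p0 ⊢ p0

Result: YES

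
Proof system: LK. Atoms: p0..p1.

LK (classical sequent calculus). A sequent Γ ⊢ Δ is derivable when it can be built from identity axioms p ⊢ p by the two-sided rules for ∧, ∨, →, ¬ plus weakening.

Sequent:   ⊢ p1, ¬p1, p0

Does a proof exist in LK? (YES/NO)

Derivation trace:
[WR]  ⊢ p1, ¬p1, p0
  [¬R]  ⊢ p1, ¬p1
    [Ax] p1 ⊢ p1

Result: YES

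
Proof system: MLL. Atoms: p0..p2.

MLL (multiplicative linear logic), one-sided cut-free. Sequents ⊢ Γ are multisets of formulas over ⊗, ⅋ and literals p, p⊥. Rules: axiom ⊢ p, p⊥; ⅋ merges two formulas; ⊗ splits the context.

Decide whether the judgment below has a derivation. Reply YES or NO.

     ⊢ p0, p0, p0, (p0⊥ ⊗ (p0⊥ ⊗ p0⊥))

Derivation trace:
[⊗]  ⊢ p0, p0, p0, (p0⊥ ⊗ (p0⊥ ⊗ p0⊥))
  [Ax]  ⊢ p0, p0⊥
  [⊗]  ⊢ p0, p0, (p0⊥ ⊗ p0⊥)
    [Ax]  ⊢ p0, p0⊥
    [Ax]  ⊢ p0, p0⊥

Result: YES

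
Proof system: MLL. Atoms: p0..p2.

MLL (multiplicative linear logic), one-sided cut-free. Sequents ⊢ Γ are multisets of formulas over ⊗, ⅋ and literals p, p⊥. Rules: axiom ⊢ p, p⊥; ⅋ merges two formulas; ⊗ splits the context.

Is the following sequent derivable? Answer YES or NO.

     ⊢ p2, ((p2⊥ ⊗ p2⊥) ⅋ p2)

Derivation trace:
[⅋]  ⊢ p2, ((p2⊥ ⊗ p2⊥) ⅋ p2)
  [⊗]  ⊢ p2, p2, (p2⊥ ⊗ p2⊥)
    [Ax]  ⊢ p2, p2⊥
    [Ax]  ⊢ p2, p2⊥

Result: YES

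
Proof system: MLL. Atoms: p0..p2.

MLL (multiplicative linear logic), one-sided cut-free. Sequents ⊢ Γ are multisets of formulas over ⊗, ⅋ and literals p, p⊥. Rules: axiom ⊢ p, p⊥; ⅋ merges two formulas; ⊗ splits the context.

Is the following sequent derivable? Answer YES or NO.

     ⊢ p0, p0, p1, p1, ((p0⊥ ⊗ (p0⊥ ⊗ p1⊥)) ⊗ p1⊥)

Derivation (root first):
[⊗]  ⊢ p0, p0, p1, p1, ((p0⊥ ⊗ (p0⊥ ⊗ p1⊥)) ⊗ p1⊥)
  [⊗]  ⊢ p0, p0, p1, (p0⊥ ⊗ (p0⊥ ⊗ p1⊥))
    [Ax]  ⊢ p0, p0⊥
    [⊗]  ⊢ p0, p1, (p0⊥ ⊗ p1⊥)
      [Ax]  ⊢ p0, p0⊥
      [Ax]  ⊢ p1, p1⊥
  [Ax]  ⊢ p1, p1⊥

Result: YES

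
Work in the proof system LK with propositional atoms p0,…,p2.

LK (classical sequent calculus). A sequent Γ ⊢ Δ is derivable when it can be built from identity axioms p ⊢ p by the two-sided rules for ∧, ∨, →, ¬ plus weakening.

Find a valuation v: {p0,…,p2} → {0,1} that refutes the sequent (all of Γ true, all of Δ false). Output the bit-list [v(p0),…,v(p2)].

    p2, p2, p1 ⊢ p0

Truth-table refutation:
  v=000: Γ:[p2=F, p2=F, p1=F] Δ:[p0=F] refutes=False
  v=001: Γ:[p2=T, p2=T, p1=F] Δ:[p0=F] refutes=False
  v=010: Γ:[p2=F, p2=F, p1=T] Δ:[p0=F] refutes=False
  v=011: Γ:[p2=T, p2=T, p1=T] Δ:[p0=F] refutes=True  ← countermodel

Result: [0, 1, 1]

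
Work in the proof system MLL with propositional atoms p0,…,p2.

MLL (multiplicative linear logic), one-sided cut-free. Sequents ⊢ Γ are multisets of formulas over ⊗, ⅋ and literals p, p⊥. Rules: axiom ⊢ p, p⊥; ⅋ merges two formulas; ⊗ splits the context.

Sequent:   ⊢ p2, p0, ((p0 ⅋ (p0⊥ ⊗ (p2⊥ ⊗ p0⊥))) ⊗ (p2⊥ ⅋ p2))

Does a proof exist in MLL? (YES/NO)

Proof tree:
[⊗]  ⊢ p2, p0, ((p0 ⅋ (p0⊥ ⊗ (p2⊥ ⊗ p0⊥))) ⊗ (p2⊥ ⅋ p2))
  [⅋]  ⊢ p2, p0, (p0 ⅋ (p0⊥ ⊗ (p2⊥ ⊗ p0⊥)))
    [⊗]  ⊢ p0, p2, p0, (p0⊥ ⊗ (p2⊥ ⊗ p0⊥))
      [Ax]  ⊢ p0, p0⊥
      [⊗]  ⊢ p2, p0, (p2⊥ ⊗ p0⊥)
        [Ax]  ⊢ p2, p2⊥
        [Ax]  ⊢ p0, p0⊥
  [⅋]  ⊢ (p2⊥ ⅋ p2)
    [Ax]  ⊢ p2, p2⊥

Result: YES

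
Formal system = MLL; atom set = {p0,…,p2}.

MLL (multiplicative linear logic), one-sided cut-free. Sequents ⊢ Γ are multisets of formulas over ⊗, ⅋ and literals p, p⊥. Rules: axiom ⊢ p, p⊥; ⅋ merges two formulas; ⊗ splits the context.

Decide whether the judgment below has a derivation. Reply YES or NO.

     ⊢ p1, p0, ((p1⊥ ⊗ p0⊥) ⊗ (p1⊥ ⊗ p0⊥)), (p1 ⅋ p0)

Proof tree:
[⅋]  ⊢ p1, p0, ((p1⊥ ⊗ p0⊥) ⊗ (p1⊥ ⊗ p0⊥)), (p1 ⅋ p0)
  [⊗]  ⊢ p1, p0, p1, p0, ((p1⊥ ⊗ p0⊥) ⊗ (p1⊥ ⊗ p0⊥))
    [⊗]  ⊢ p1, p0, (p1⊥ ⊗ p0⊥)
      [Ax]  ⊢ p1, p1⊥
      [Ax]  ⊢ p0, p0⊥
    [⊗]  ⊢ p1, p0, (p1⊥ ⊗ p0⊥)
      [Ax]  ⊢ p1, p1⊥
      [Ax]  ⊢ p0, p0⊥

Result: YES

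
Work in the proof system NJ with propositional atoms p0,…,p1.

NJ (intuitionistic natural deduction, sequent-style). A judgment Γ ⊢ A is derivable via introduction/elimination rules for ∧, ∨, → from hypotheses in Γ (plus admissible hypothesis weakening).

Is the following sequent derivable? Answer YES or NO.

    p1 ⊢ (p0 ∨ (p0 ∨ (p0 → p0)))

Derivation trace:
[∨I₂] p1 ⊢ (p0 ∨ (p0 ∨ (p0 → p0)))
  [Wk] p1 ⊢ (p0 ∨ (p0 → p0))
    [∨I₂]  ⊢ (p0 ∨ (p0 → p0))
      [→I]  ⊢ (p0 → p0)
        [Ax] p0 ⊢ p0

Result: YES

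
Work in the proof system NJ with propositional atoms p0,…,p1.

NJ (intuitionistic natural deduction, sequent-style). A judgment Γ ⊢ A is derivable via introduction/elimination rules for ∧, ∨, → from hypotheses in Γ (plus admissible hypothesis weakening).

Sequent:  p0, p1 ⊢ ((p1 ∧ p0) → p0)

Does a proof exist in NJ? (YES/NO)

Derivation trace:
[Wk] p0, p1 ⊢ ((p1 ∧ p0) → p0)
  [→I] p0 ⊢ ((p1 ∧ p0) → p0)
    [Wk] p0, (p1 ∧ p0) ⊢ p0
      [Ax] p0 ⊢ p0

Result: YES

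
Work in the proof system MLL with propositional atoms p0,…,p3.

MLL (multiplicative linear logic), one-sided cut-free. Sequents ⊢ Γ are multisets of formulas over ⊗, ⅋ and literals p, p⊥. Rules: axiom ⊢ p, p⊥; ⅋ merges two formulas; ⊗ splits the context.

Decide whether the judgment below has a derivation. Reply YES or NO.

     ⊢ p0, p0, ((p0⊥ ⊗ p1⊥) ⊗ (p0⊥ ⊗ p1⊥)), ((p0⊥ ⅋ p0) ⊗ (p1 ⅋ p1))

Derivation (root first):
[⊗]  ⊢ p0, p0, ((p0⊥ ⊗ p1⊥) ⊗ (p0⊥ ⊗ p1⊥)), ((p0⊥ ⅋ p0) ⊗ (p1 ⅋ p1))
  [⅋]  ⊢ (p0⊥ ⅋ p0)
    [Ax]  ⊢ p0, p0⊥
  [⅋]  ⊢ p0, p0, ((p0⊥ ⊗ p1⊥) ⊗ (p0⊥ ⊗ p1⊥)), (p1 ⅋ p1)
    [⊗]  ⊢ p0, p1, p0, p1, ((p0⊥ ⊗ p1⊥) ⊗ (p0⊥ ⊗ p1⊥))
      [⊗]  ⊢ p0, p1, (p0⊥ ⊗ p1⊥)
        [Ax]  ⊢ p0, p0⊥
        [Ax]  ⊢ p1, p1⊥
      [⊗]  ⊢ p0, p1, (p0⊥ ⊗ p1⊥)
        [Ax]  ⊢ p0, p0⊥
        [Ax]  ⊢ p1, p1⊥

Result: YES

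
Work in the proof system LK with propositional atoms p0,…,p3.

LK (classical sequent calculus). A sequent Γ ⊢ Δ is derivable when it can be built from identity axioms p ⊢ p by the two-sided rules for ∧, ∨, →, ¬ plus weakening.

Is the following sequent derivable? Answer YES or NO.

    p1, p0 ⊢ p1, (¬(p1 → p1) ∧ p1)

Derivation trace:
[∧R] p1, p0 ⊢ p1, (¬(p1 → p1) ∧ p1)
  [¬R] p1, p0 ⊢ p1, ¬(p1 → p1)
    [WL] p1, (p1 → p1), p0 ⊢ p1
      [→L] p1, (p1 → p1) ⊢ p1
        [Ax] p1 ⊢ p1
        [Ax] p1 ⊢ p1
  [Ax] p1 ⊢ p1

Result: YES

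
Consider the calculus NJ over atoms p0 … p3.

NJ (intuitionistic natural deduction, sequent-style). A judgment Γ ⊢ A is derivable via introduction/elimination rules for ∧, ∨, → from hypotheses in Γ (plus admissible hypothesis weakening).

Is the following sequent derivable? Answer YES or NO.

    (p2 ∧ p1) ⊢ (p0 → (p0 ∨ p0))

Derivation (root first):
[→I] (p2 ∧ p1) ⊢ (p0 → (p0 ∨ p0))
  [∨I₁] p0, (p2 ∧ p1) ⊢ (p0 ∨ p0)
    [Wk] p0, (p2 ∧ p1) ⊢ p0
      [Ax] p0 ⊢ p0

Result: YES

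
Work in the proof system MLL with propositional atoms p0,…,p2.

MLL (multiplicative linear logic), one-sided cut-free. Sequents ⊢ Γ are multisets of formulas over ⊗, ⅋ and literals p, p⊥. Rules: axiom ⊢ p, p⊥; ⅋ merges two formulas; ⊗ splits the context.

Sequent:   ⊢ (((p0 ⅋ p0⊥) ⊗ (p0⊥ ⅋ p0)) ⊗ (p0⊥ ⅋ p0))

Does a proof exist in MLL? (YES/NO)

Proof tree:
[⊗]  ⊢ (((p0 ⅋ p0⊥) ⊗ (p0⊥ ⅋ p0)) ⊗ (p0⊥ ⅋ p0))
  [⊗]  ⊢ ((p0 ⅋ p0⊥) ⊗ (p0⊥ ⅋ p0))
    [⅋]  ⊢ (p0 ⅋ p0⊥)
      [Ax]  ⊢ p0, p0⊥
    [⅋]  ⊢ (p0⊥ ⅋ p0)
      [Ax]  ⊢ p0, p0⊥
  [⅋]  ⊢ (p0⊥ ⅋ p0)
    [Ax]  ⊢ p0, p0⊥

Result: YES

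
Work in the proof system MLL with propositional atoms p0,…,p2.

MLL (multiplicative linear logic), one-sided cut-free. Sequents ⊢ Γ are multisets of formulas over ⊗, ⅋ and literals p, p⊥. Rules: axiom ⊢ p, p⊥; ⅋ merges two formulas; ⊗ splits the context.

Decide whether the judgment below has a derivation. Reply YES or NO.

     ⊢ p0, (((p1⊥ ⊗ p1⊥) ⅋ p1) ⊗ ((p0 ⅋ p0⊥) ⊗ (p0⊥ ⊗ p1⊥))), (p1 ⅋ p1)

Proof tree:
[⅋]  ⊢ p0, (((p1⊥ ⊗ p1⊥) ⅋ p1) ⊗ ((p0 ⅋ p0⊥) ⊗ (p0⊥ ⊗ p1⊥))), (p1 ⅋ p1)
  [⊗]  ⊢ p1, p0, p1, (((p1⊥ ⊗ p1⊥) ⅋ p1) ⊗ ((p0 ⅋ p0⊥) ⊗ (p0⊥ ⊗ p1⊥)))
    [⅋]  ⊢ p1, ((p1⊥ ⊗ p1⊥) ⅋ p1)
      [⊗]  ⊢ p1, p1, (p1⊥ ⊗ p1⊥)
        [Ax]  ⊢ p1, p1⊥
        [Ax]  ⊢ p1, p1⊥
    [⊗]  ⊢ p0, p1, ((p0 ⅋ p0⊥) ⊗ (p0⊥ ⊗ p1⊥))
      [⅋]  ⊢ (p0 ⅋ p0⊥)
        [Ax]  ⊢ p0, p0⊥
      [⊗]  ⊢ p0, p1, (p0⊥ ⊗ p1⊥)
        [Ax]  ⊢ p0, p0⊥
        [Ax]  ⊢ p1, p1⊥

Result: YES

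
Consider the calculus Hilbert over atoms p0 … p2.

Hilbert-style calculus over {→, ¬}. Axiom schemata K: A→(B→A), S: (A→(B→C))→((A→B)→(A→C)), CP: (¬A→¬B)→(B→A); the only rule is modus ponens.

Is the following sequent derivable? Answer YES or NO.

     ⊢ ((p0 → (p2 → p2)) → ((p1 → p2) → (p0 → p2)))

Search for a countermodel by truth-table:
  v=000: Γ:[] Δ:[((p0 → (p2 → p2)) → ((p1 → p2) → (p0 → p2)))=T] refutes=False
  v=001: Γ:[] Δ:[((p0 → (p2 → p2)) → ((p1 → p2) → (p0 → p2)))=T] refutes=False
  v=010: Γ:[] Δ:[((p0 → (p2 → p2)) → ((p1 → p2) → (p0 → p2)))=T] refutes=False
  v=011: Γ:[] Δ:[((p0 → (p2 → p2)) → ((p1 → p2) → (p0 → p2)))=T] refutes=False
  v=100: Γ:[] Δ:[((p0 → (p2 → p2)) → ((p1 → p2) → (p0 → p2)))=F] refutes=True  ← countermodel

Result: NO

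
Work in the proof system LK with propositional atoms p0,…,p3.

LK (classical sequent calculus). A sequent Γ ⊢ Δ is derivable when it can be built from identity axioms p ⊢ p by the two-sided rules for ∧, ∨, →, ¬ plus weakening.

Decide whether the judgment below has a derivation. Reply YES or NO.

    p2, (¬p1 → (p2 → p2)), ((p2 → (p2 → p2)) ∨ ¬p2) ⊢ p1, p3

Enumerate valuations to refute Γ ⊢ Δ:
  v=0000: Γ:[p2=F, (¬p1 → (p2 → p2))=T, ((p2 → (p2 → p2)) ∨ ¬p2)=T] Δ:[p1=F, p3=F] refutes=False
  v=0001: Γ:[p2=F, (¬p1 → (p2 → p2))=T, ((p2 → (p2 → p2)) ∨ ¬p2)=T] Δ:[p1=F, p3=T] refutes=False
  v=0010: Γ:[p2=T, (¬p1 → (p2 → p2))=T, ((p2 → (p2 → p2)) ∨ ¬p2)=T] Δ:[p1=F, p3=F] refutes=True  ← countermodel

Result: NO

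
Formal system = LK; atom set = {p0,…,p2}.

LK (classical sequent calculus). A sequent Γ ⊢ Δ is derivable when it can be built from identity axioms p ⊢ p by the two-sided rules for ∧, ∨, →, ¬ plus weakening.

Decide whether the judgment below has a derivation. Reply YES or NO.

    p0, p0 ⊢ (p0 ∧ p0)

Derivation trace:
[WL] p0, p0 ⊢ (p0 ∧ p0)
  [∧R] p0 ⊢ (p0 ∧ p0)
    [Ax] p0 ⊢ p0
    [Ax] p0 ⊢ p0

Result: YES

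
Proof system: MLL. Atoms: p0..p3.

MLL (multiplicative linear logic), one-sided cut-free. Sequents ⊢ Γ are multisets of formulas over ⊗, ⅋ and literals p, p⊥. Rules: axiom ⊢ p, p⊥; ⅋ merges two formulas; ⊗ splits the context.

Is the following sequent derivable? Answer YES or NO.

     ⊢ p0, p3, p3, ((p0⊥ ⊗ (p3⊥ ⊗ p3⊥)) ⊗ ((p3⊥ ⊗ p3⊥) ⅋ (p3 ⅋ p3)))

Derivation (root first):
[⊗]  ⊢ p0, p3, p3, ((p0⊥ ⊗ (p3⊥ ⊗ p3⊥)) ⊗ ((p3⊥ ⊗ p3⊥) ⅋ (p3 ⅋ p3)))
  [⊗]  ⊢ p0, p3, p3, (p0⊥ ⊗ (p3⊥ ⊗ p3⊥))
    [Ax]  ⊢ p0, p0⊥
    [⊗]  ⊢ p3, p3, (p3⊥ ⊗ p3⊥)
      [Ax]  ⊢ p3, p3⊥
      [Ax]  ⊢ p3, p3⊥
  [⅋]  ⊢ ((p3⊥ ⊗ p3⊥) ⅋ (p3 ⅋ p3))
    [⅋]  ⊢ (p3⊥ ⊗ p3⊥), (p3 ⅋ p3)
      [⊗]  ⊢ p3, p3, (p3⊥ ⊗ p3⊥)
        [Ax]  ⊢ p3, p3⊥
        [Ax]  ⊢ p3, p3⊥

Result: YES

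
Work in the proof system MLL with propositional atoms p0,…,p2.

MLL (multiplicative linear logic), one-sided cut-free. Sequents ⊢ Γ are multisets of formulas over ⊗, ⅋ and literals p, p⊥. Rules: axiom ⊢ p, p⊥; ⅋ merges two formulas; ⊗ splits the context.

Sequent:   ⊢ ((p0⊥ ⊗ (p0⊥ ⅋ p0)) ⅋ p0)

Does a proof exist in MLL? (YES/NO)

Derivation trace:
[⅋]  ⊢ ((p0⊥ ⊗ (p0⊥ ⅋ p0)) ⅋ p0)
  [⊗]  ⊢ p0, (p0⊥ ⊗ (p0⊥ ⅋ p0))
    [Ax]  ⊢ p0, p0⊥
    [⅋]  ⊢ (p0⊥ ⅋ p0)
      [Ax]  ⊢ p0, p0⊥

Result: YES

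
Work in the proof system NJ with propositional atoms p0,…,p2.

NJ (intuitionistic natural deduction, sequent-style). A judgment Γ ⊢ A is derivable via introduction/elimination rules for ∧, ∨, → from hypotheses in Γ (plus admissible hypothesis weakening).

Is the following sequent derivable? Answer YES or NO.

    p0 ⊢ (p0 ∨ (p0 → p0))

Proof tree:
[∨I₂] p0 ⊢ (p0 ∨ (p0 → p0))
  [Wk] p0 ⊢ (p0 → p0)
    [→I]  ⊢ (p0 → p0)
      [Ax] p0 ⊢ p0

Result: YES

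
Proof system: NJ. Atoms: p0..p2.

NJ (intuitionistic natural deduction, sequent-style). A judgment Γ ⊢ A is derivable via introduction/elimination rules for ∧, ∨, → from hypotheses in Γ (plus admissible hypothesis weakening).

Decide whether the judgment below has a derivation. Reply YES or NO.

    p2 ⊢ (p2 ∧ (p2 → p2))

Derivation trace:
[∧I] p2 ⊢ (p2 ∧ (p2 → p2))
  [Ax] p2 ⊢ p2
  [→I]  ⊢ (p2 → p2)
    [Ax] p2 ⊢ p2

Result: YES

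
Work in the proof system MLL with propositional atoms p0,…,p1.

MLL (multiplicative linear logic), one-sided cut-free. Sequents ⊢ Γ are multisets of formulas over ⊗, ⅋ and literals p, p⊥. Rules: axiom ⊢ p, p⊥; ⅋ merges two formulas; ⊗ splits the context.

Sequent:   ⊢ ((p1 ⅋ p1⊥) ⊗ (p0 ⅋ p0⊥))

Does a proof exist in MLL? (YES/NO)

Derivation trace:
[⊗]  ⊢ ((p1 ⅋ p1⊥) ⊗ (p0 ⅋ p0⊥))
  [⅋]  ⊢ (p1 ⅋ p1⊥)
    [Ax]  ⊢ p1, p1⊥
  [⅋]  ⊢ (p0 ⅋ p0⊥)
    [Ax]  ⊢ p0, p0⊥

Result: YES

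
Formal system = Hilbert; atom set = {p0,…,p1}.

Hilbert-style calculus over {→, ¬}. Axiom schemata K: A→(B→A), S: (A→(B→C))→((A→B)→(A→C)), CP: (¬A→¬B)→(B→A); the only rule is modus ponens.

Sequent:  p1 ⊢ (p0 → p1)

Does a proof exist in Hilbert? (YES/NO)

Derivation trace:
[MP] p1 ⊢ (p0 → p1)
  [K]  ⊢ (p1 → (p0 → p1))
  [MP] p1 ⊢ p1
    [MP] p1 ⊢ (p1 → p1)
      [K]  ⊢ (p1 → (p1 → p1))
      [Hyp] p1 ⊢ p1
    [Hyp] p1 ⊢ p1

Result: YES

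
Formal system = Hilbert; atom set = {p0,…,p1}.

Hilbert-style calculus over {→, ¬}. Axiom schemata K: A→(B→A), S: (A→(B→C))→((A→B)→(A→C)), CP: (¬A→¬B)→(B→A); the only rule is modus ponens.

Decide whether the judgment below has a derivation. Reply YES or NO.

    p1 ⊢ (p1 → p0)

Truth-table refutation:
  v=00: Γ:[p1=F] Δ:[(p1 → p0)=T] refutes=False
  v=01: Γ:[p1=T] Δ:[(p1 → p0)=F] refutes=True  ← countermodel

Result: NO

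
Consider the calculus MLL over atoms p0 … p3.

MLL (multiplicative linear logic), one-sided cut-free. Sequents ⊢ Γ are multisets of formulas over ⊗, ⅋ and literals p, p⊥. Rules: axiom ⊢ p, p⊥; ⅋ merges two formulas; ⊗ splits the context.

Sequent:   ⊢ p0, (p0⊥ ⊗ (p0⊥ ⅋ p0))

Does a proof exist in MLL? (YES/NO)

Derivation (root first):
[⊗]  ⊢ p0, (p0⊥ ⊗ (p0⊥ ⅋ p0))
  [Ax]  ⊢ p0, p0⊥
  [⅋]  ⊢ (p0⊥ ⅋ p0)
    [Ax]  ⊢ p0, p0⊥

Result: YES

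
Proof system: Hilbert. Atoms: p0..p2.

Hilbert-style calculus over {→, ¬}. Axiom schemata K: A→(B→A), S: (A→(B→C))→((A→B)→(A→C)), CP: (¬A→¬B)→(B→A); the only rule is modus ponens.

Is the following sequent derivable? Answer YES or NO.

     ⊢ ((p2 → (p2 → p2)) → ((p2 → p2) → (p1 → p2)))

Truth-table refutation:
  v=000: Γ:[] Δ:[((p2 → (p2 → p2)) → ((p2 → p2) → (p1 → p2)))=T] refutes=False
  v=001: Γ:[] Δ:[((p2 → (p2 → p2)) → ((p2 → p2) → (p1 → p2)))=T] refutes=False
  v=010: Γ:[] Δ:[((p2 → (p2 → p2)) → ((p2 → p2) → (p1 → p2)))=F] refutes=True  ← countermodel

Result: NO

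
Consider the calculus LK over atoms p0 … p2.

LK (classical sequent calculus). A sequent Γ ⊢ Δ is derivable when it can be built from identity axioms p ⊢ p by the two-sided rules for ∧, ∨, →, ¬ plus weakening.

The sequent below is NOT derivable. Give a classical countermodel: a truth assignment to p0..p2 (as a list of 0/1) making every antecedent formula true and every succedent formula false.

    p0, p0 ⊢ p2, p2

Enumerate valuations to refute Γ ⊢ Δ:
  v=000: Γ:[p0=F, p0=F] Δ:[p2=F, p2=F] refutes=False
  v=001: Γ:[p0=F, p0=F] Δ:[p2=T, p2=T] refutes=False
  v=010: Γ:[p0=F, p0=F] Δ:[p2=F, p2=F] refutes=False
  v=011: Γ:[p0=F, p0=F] Δ:[p2=T, p2=T] refutes=False
  v=100: Γ:[p0=T, p0=T] Δ:[p2=F, p2=F] refutes=True  ← countermodel

Result: [1, 0, 0]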